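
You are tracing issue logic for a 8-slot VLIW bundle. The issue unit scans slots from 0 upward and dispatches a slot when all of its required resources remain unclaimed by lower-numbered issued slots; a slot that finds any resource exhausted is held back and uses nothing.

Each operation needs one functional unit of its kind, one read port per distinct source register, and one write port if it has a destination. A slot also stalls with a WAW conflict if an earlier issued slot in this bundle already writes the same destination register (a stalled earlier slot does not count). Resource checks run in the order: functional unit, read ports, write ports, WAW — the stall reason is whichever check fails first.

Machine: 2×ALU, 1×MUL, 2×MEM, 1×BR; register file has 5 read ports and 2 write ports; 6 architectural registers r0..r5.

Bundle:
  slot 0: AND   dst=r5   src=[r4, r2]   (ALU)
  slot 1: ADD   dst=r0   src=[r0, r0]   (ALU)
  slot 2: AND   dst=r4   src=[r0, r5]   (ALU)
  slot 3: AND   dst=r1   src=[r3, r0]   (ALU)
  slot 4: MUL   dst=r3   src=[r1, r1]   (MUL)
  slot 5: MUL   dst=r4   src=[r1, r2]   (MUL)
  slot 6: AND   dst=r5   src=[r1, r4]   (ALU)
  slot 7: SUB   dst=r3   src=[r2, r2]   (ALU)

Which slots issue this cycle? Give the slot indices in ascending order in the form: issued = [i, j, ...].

issued = [0, 1]

#0 ALU src=r4,r2 dispatched  <A:1 Mu:1 Ld:2 B:1 rd:3 wr:1>
#1 ALU src=r0,r0 dispatched  <A:0 Mu:1 Ld:2 B:1 rd:2 wr:0>
#2 ALU src=r0,r5 held:FU  <A:0 Mu:1 Ld:2 B:1 rd:2 wr:0>
#3 ALU src=r3,r0 held:FU  <A:0 Mu:1 Ld:2 B:1 rd:2 wr:0>
#4 MUL src=r1,r1 held:WR_PORT  <A:0 Mu:1 Ld:2 B:1 rd:2 wr:0>
#5 MUL src=r1,r2 held:WR_PORT  <A:0 Mu:1 Ld:2 B:1 rd:2 wr:0>
#6 ALU src=r1,r4 held:FU  <A:0 Mu:1 Ld:2 B:1 rd:2 wr:0>
#7 ALU src=r2,r2 held:FU  <A:0 Mu:1 Ld:2 B:1 rd:2 wr:0>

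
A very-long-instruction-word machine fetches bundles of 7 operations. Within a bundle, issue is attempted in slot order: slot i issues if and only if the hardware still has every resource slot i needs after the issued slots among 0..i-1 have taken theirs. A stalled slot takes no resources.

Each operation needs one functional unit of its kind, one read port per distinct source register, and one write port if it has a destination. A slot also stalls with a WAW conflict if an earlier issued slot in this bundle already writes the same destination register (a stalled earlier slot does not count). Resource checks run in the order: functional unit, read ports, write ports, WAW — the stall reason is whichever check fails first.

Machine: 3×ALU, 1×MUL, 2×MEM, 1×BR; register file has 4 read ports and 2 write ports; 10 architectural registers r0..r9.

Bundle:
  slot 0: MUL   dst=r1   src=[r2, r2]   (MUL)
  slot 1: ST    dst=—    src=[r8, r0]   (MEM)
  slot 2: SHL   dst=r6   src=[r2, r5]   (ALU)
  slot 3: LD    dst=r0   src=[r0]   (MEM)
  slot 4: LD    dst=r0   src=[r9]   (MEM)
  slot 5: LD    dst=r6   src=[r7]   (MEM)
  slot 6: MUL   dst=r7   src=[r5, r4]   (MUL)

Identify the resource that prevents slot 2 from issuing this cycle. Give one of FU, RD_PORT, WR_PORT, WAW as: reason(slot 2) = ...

#0 MUL src=r2,r2 dispatched  <A:3 Mu:0 Ld:2 B:1 rd:3 wr:1>
#1 MEM src=r8,r0 dispatched  <A:3 Mu:0 Ld:1 B:1 rd:1 wr:1>
#2 ALU src=r2,r5 held:RD_PORT  <A:3 Mu:0 Ld:1 B:1 rd:1 wr:1>
#3 MEM src=r0 dispatched  <A:3 Mu:0 Ld:0 B:1 rd:0 wr:0>
#4 MEM src=r9 held:FU  <A:3 Mu:0 Ld:0 B:1 rd:0 wr:0>
#5 MEM src=r7 held:FU  <A:3 Mu:0 Ld:0 B:1 rd:0 wr:0>
#6 MUL src=r5,r4 held:FU  <A:3 Mu:0 Ld:0 B:1 rd:0 wr:0>

reason(slot 2) = RD_PORT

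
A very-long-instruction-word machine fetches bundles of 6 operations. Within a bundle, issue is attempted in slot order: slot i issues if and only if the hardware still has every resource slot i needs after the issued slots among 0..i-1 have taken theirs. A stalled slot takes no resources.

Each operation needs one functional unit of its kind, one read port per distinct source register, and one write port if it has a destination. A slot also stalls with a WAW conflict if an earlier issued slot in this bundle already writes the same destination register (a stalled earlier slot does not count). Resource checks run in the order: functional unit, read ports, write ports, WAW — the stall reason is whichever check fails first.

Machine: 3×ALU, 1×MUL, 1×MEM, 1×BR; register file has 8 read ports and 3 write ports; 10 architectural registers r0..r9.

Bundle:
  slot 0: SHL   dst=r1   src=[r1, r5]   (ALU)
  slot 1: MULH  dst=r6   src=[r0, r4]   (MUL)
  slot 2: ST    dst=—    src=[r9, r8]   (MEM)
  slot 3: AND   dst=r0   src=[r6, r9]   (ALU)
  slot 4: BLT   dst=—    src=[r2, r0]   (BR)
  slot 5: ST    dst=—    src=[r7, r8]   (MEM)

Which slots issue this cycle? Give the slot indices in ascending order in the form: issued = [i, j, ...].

issued = [0, 1, 2, 3]

#0 ALU src=r1,r5 dispatched  <A:2 Mu:1 Ld:1 B:1 rd:6 wr:2>
#1 MUL src=r0,r4 dispatched  <A:2 Mu:0 Ld:1 B:1 rd:4 wr:1>
#2 MEM src=r9,r8 dispatched  <A:2 Mu:0 Ld:0 B:1 rd:2 wr:1>
#3 ALU src=r6,r9 dispatched  <A:1 Mu:0 Ld:0 B:1 rd:0 wr:0>
#4 BR src=r2,r0 held:RD_PORT  <A:1 Mu:0 Ld:0 B:1 rd:0 wr:0>
#5 MEM src=r7,r8 held:FU  <A:1 Mu:0 Ld:0 B:1 rd:0 wr:0>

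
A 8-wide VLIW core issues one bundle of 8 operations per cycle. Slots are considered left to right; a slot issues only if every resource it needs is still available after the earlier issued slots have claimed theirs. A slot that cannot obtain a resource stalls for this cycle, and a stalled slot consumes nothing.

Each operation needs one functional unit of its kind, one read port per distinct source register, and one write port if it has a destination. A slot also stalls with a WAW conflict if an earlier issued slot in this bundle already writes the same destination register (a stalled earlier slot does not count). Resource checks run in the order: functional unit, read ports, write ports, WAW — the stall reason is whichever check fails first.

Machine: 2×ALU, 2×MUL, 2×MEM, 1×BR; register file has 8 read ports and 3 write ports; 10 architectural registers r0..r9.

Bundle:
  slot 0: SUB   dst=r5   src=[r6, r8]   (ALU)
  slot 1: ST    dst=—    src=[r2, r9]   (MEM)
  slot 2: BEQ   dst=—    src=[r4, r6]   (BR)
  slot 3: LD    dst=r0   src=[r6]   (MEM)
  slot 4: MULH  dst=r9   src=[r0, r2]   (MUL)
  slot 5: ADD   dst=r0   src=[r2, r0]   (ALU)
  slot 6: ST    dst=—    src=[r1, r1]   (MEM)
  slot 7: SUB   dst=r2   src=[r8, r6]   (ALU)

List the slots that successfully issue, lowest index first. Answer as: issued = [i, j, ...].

issued = [0, 1, 2, 3]

#0 ALU src=r6,r8 dispatched  <A:1 Mu:2 Ld:2 B:1 rd:6 wr:2>
#1 MEM src=r2,r9 dispatched  <A:1 Mu:2 Ld:1 B:1 rd:4 wr:2>
#2 BR src=r4,r6 dispatched  <A:1 Mu:2 Ld:1 B:0 rd:2 wr:2>
#3 MEM src=r6 dispatched  <A:1 Mu:2 Ld:0 B:0 rd:1 wr:1>
#4 MUL src=r0,r2 held:RD_PORT  <A:1 Mu:2 Ld:0 B:0 rd:1 wr:1>
#5 ALU src=r2,r0 held:RD_PORT  <A:1 Mu:2 Ld:0 B:0 rd:1 wr:1>
#6 MEM src=r1,r1 held:FU  <A:1 Mu:2 Ld:0 B:0 rd:1 wr:1>
#7 ALU src=r8,r6 held:RD_PORT  <A:1 Mu:2 Ld:0 B:0 rd:1 wr:1>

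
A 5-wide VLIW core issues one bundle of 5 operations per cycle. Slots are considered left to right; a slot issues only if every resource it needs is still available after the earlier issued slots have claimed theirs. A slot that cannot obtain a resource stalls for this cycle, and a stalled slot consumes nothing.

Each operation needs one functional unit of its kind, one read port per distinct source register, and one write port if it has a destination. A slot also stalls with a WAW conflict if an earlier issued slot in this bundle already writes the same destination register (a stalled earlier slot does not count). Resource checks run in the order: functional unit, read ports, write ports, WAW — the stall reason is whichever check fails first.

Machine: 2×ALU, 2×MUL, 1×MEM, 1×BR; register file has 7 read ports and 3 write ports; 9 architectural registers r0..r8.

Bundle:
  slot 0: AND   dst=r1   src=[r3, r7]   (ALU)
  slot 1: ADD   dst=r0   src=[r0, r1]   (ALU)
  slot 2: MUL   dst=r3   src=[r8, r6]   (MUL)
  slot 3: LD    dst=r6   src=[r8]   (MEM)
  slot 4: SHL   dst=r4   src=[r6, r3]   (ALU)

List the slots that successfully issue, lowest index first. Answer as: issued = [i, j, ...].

(0) want 1×ALU +2rd +1wr — yes → AL1|MU2|ME1|BR1|rd5|wr2
(1) want 1×ALU +2rd +1wr — yes → AL0|MU2|ME1|BR1|rd3|wr1
(2) want 1×MUL +2rd +1wr — yes → AL0|MU1|ME1|BR1|rd1|wr0
(3) want 1×MEM +1rd +1wr — WR_PORT → AL0|MU1|ME1|BR1|rd1|wr0
(4) want 1×ALU +2rd +1wr — FU → AL0|MU1|ME1|BR1|rd1|wr0

issued = [0, 1, 2]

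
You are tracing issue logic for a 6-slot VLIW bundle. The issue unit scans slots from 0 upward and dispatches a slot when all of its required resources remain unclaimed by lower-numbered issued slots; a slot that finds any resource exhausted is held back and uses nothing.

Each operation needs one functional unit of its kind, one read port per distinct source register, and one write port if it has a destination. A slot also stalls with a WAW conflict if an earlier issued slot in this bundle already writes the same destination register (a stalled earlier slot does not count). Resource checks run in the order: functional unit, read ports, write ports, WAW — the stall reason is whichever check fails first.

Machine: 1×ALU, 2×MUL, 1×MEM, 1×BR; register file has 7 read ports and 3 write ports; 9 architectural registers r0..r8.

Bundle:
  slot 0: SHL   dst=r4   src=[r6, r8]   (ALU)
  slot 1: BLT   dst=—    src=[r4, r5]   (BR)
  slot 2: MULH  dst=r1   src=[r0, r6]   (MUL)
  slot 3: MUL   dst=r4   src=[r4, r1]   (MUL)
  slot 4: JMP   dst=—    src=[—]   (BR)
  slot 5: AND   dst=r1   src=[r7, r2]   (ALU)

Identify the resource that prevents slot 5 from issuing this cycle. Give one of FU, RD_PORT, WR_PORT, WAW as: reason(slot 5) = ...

  0. ALU→r4 ⇒ go  {0A/2Mu/1Ld/1B | 5r 2w}
  1. BR ⇒ go  {0A/2Mu/1Ld/0B | 3r 2w}
  2. MUL→r1 ⇒ go  {0A/1Mu/1Ld/0B | 1r 1w}
  3. MUL→r4 ⇒ no(RD_PORT)  {0A/1Mu/1Ld/0B | 1r 1w}
  4. BR ⇒ no(FU)  {0A/1Mu/1Ld/0B | 1r 1w}
  5. ALU→r1 ⇒ no(FU)  {0A/1Mu/1Ld/0B | 1r 1w}

reason(slot 5) = FU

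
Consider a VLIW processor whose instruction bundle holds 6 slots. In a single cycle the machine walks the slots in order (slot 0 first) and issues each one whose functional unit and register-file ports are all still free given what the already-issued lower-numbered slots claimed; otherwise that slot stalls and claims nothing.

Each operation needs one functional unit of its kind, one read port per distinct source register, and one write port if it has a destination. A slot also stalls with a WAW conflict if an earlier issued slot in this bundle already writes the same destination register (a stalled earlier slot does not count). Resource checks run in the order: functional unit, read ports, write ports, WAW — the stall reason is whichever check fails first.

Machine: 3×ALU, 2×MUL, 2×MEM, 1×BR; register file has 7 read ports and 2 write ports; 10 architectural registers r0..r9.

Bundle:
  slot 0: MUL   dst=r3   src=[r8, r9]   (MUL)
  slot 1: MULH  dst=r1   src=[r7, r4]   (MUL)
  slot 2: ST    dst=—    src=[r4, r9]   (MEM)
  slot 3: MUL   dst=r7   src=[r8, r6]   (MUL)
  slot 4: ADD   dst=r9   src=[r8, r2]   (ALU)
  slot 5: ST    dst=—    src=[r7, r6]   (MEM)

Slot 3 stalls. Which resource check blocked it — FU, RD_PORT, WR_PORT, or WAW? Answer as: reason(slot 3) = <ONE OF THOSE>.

reason(slot 3) = FU

slot 0 (MUL): ISSUE — free A3,Mu1,Ld2,B1 rp5 wp1
slot 1 (MUL): ISSUE — free A3,Mu0,Ld2,B1 rp3 wp0
slot 2 (MEM): ISSUE — free A3,Mu0,Ld1,B1 rp1 wp0
slot 3 (MUL): stall FU — free A3,Mu0,Ld1,B1 rp1 wp0
slot 4 (ALU): stall RD_PORT — free A3,Mu0,Ld1,B1 rp1 wp0
slot 5 (MEM): stall RD_PORT — free A3,Mu0,Ld1,B1 rp1 wp0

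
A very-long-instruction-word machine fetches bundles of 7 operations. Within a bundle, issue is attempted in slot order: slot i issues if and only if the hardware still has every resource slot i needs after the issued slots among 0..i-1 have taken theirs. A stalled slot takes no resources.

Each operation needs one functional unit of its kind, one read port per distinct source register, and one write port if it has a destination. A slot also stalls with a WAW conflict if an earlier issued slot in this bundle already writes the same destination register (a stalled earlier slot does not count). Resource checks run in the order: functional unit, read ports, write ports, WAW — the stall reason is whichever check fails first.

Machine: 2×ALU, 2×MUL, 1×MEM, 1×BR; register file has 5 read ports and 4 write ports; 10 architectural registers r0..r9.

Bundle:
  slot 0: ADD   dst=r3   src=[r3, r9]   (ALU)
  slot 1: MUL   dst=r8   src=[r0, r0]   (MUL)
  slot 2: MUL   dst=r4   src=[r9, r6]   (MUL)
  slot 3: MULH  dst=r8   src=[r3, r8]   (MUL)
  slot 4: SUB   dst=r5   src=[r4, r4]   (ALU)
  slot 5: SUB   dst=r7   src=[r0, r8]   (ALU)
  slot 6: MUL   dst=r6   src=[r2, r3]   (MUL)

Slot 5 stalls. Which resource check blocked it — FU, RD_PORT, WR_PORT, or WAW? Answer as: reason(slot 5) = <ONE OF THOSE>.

  0. ALU→r3 ⇒ go  {1A/2Mu/1Ld/1B | 3r 3w}
  1. MUL→r8 ⇒ go  {1A/1Mu/1Ld/1B | 2r 2w}
  2. MUL→r4 ⇒ go  {1A/0Mu/1Ld/1B | 0r 1w}
  3. MUL→r8 ⇒ no(FU)  {1A/0Mu/1Ld/1B | 0r 1w}
  4. ALU→r5 ⇒ no(RD_PORT)  {1A/0Mu/1Ld/1B | 0r 1w}
  5. ALU→r7 ⇒ no(RD_PORT)  {1A/0Mu/1Ld/1B | 0r 1w}
  6. MUL→r6 ⇒ no(FU)  {1A/0Mu/1Ld/1B | 0r 1w}

reason(slot 5) = RD_PORT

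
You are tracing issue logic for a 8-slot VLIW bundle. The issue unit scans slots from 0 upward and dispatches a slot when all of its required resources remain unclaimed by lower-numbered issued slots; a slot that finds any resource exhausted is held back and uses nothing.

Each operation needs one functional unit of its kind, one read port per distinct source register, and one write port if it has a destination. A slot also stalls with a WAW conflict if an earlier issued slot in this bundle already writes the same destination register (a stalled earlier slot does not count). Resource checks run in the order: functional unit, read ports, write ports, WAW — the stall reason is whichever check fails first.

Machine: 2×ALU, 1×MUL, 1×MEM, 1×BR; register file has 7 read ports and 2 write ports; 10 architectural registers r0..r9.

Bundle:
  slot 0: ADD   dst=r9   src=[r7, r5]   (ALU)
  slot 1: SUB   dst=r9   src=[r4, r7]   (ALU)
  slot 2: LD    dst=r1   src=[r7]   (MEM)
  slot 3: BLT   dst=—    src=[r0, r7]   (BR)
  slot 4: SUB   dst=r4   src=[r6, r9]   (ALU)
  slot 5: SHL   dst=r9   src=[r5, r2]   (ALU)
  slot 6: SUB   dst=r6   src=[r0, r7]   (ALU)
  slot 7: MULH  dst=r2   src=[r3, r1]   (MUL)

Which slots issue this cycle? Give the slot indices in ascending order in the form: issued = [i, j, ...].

  0. ALU→r9 ⇒ go  {1A/1Mu/1Ld/1B | 5r 1w}
  1. ALU→r9 ⇒ no(WAW)  {1A/1Mu/1Ld/1B | 5r 1w}
  2. MEM→r1 ⇒ go  {1A/1Mu/0Ld/1B | 4r 0w}
  3. BR ⇒ go  {1A/1Mu/0Ld/0B | 2r 0w}
  4. ALU→r4 ⇒ no(WR_PORT)  {1A/1Mu/0Ld/0B | 2r 0w}
  5. ALU→r9 ⇒ no(WR_PORT)  {1A/1Mu/0Ld/0B | 2r 0w}
  6. ALU→r6 ⇒ no(WR_PORT)  {1A/1Mu/0Ld/0B | 2r 0w}
  7. MUL→r2 ⇒ no(WR_PORT)  {1A/1Mu/0Ld/0B | 2r 0w}

issued = [0, 2, 3]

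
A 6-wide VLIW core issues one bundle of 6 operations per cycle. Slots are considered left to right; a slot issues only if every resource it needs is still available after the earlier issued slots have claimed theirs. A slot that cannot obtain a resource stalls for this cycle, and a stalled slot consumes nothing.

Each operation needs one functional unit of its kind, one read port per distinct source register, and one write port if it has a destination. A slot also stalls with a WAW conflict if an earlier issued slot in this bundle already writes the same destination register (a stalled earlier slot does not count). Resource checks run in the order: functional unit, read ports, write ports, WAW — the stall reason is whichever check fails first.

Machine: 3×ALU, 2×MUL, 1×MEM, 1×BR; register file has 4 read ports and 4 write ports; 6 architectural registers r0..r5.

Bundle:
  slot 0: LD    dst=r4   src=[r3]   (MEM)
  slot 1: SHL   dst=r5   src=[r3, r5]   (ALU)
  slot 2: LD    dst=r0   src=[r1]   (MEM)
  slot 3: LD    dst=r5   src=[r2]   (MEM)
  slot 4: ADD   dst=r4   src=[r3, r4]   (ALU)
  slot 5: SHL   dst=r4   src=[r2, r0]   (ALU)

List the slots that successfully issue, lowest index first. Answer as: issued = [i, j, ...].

[0] MEM needs rd=1 wr=1: ok; after: ALU=3 MUL=2 MEM=0 BR=1, R=3, W=3
[1] ALU needs rd=2 wr=1: ok; after: ALU=2 MUL=2 MEM=0 BR=1, R=1, W=2
[2] MEM needs rd=1 wr=1: FU; after: ALU=2 MUL=2 MEM=0 BR=1, R=1, W=2
[3] MEM needs rd=1 wr=1: FU; after: ALU=2 MUL=2 MEM=0 BR=1, R=1, W=2
[4] ALU needs rd=2 wr=1: RD_PORT; after: ALU=2 MUL=2 MEM=0 BR=1, R=1, W=2
[5] ALU needs rd=2 wr=1: RD_PORT; after: ALU=2 MUL=2 MEM=0 BR=1, R=1, W=2

issued = [0, 1]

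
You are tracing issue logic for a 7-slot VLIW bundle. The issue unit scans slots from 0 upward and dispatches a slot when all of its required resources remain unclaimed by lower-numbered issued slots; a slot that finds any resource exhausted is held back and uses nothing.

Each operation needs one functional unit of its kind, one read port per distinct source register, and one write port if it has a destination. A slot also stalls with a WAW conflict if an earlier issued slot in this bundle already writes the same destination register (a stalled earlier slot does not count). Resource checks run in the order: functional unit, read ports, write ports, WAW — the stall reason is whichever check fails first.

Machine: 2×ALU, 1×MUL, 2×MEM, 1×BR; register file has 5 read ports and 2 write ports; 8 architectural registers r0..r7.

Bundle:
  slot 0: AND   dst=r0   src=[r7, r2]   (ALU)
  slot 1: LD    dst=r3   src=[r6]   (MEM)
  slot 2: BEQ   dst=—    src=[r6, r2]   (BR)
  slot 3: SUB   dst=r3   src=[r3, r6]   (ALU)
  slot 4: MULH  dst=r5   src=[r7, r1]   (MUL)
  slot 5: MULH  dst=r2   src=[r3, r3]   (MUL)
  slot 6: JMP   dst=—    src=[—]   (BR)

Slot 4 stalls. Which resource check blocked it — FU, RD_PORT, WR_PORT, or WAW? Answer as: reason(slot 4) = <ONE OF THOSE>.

  0. ALU→r0 ⇒ go  {1A/1Mu/2Ld/1B | 3r 1w}
  1. MEM→r3 ⇒ go  {1A/1Mu/1Ld/1B | 2r 0w}
  2. BR ⇒ go  {1A/1Mu/1Ld/0B | 0r 0w}
  3. ALU→r3 ⇒ no(RD_PORT)  {1A/1Mu/1Ld/0B | 0r 0w}
  4. MUL→r5 ⇒ no(RD_PORT)  {1A/1Mu/1Ld/0B | 0r 0w}
  5. MUL→r2 ⇒ no(RD_PORT)  {1A/1Mu/1Ld/0B | 0r 0w}
  6. BR ⇒ no(FU)  {1A/1Mu/1Ld/0B | 0r 0w}

reason(slot 4) = RD_PORT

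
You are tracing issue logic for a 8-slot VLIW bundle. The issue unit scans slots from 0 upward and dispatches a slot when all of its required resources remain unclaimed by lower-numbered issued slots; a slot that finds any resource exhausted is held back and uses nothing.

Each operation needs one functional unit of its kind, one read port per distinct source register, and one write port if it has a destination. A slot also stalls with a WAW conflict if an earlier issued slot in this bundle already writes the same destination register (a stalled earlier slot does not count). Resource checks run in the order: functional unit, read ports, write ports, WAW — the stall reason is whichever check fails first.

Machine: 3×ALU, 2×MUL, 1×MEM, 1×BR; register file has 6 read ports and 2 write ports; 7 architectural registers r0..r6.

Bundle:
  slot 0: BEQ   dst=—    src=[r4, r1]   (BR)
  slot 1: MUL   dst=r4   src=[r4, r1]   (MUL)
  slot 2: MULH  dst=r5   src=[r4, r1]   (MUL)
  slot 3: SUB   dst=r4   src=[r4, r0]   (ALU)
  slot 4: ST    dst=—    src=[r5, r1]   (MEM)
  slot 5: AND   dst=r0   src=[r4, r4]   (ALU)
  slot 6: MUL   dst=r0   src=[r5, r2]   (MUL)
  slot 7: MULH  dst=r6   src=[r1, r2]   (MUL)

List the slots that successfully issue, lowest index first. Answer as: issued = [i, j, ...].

issued = [0, 1, 2]

[0] BR needs rd=2 wr=0: ok; after: ALU=3 MUL=2 MEM=1 BR=0, R=4, W=2
[1] MUL needs rd=2 wr=1: ok; after: ALU=3 MUL=1 MEM=1 BR=0, R=2, W=1
[2] MUL needs rd=2 wr=1: ok; after: ALU=3 MUL=0 MEM=1 BR=0, R=0, W=0
[3] ALU needs rd=2 wr=1: RD_PORT; after: ALU=3 MUL=0 MEM=1 BR=0, R=0, W=0
[4] MEM needs rd=2 wr=0: RD_PORT; after: ALU=3 MUL=0 MEM=1 BR=0, R=0, W=0
[5] ALU needs rd=1 wr=1: RD_PORT; after: ALU=3 MUL=0 MEM=1 BR=0, R=0, W=0
[6] MUL needs rd=2 wr=1: FU; after: ALU=3 MUL=0 MEM=1 BR=0, R=0, W=0
[7] MUL needs rd=2 wr=1: FU; after: ALU=3 MUL=0 MEM=1 BR=0, R=0, W=0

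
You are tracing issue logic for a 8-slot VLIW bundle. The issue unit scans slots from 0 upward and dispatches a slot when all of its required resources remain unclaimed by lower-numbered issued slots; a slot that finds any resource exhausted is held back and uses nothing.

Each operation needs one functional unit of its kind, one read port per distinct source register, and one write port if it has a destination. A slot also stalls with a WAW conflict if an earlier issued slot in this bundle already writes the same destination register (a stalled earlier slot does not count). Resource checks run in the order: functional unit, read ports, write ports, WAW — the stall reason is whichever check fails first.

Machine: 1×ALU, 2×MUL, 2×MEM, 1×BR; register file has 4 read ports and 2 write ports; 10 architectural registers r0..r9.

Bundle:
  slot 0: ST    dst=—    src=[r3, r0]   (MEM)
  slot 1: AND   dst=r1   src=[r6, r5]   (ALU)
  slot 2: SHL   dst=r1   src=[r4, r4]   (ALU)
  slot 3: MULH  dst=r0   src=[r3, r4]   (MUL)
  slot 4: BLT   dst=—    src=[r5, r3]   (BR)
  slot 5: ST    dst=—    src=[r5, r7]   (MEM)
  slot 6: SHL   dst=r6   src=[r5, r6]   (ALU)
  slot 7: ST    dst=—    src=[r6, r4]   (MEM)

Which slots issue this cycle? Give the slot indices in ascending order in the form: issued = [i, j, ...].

issued = [0, 1]

  0. MEM ⇒ go  {1A/2Mu/1Ld/1B | 2r 2w}
  1. ALU→r1 ⇒ go  {0A/2Mu/1Ld/1B | 0r 1w}
  2. ALU→r1 ⇒ no(FU)  {0A/2Mu/1Ld/1B | 0r 1w}
  3. MUL→r0 ⇒ no(RD_PORT)  {0A/2Mu/1Ld/1B | 0r 1w}
  4. BR ⇒ no(RD_PORT)  {0A/2Mu/1Ld/1B | 0r 1w}
  5. MEM ⇒ no(RD_PORT)  {0A/2Mu/1Ld/1B | 0r 1w}
  6. ALU→r6 ⇒ no(FU)  {0A/2Mu/1Ld/1B | 0r 1w}
  7. MEM ⇒ no(RD_PORT)  {0A/2Mu/1Ld/1B | 0r 1w}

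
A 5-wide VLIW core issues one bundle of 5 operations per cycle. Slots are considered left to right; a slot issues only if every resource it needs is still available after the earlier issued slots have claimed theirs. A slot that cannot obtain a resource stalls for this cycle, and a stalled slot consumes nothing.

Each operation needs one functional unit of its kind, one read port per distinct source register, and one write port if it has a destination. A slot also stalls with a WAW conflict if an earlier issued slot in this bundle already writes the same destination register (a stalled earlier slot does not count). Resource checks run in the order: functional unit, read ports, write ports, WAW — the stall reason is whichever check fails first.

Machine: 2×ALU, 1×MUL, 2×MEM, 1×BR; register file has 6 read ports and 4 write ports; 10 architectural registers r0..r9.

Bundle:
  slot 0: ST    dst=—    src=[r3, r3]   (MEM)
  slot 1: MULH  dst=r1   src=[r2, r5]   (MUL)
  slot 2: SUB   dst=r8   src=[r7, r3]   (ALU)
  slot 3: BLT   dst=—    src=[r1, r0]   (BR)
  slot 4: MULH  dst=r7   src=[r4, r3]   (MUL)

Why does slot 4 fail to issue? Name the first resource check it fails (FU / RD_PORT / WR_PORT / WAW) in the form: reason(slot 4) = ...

reason(slot 4) = FU

(0) want 1×MEM +1rd +0wr — yes → AL2|MU1|ME1|BR1|rd5|wr4
(1) want 1×MUL +2rd +1wr — yes → AL2|MU0|ME1|BR1|rd3|wr3
(2) want 1×ALU +2rd +1wr — yes → AL1|MU0|ME1|BR1|rd1|wr2
(3) want 1×BR +2rd +0wr — RD_PORT → AL1|MU0|ME1|BR1|rd1|wr2
(4) want 1×MUL +2rd +1wr — FU → AL1|MU0|ME1|BR1|rd1|wr2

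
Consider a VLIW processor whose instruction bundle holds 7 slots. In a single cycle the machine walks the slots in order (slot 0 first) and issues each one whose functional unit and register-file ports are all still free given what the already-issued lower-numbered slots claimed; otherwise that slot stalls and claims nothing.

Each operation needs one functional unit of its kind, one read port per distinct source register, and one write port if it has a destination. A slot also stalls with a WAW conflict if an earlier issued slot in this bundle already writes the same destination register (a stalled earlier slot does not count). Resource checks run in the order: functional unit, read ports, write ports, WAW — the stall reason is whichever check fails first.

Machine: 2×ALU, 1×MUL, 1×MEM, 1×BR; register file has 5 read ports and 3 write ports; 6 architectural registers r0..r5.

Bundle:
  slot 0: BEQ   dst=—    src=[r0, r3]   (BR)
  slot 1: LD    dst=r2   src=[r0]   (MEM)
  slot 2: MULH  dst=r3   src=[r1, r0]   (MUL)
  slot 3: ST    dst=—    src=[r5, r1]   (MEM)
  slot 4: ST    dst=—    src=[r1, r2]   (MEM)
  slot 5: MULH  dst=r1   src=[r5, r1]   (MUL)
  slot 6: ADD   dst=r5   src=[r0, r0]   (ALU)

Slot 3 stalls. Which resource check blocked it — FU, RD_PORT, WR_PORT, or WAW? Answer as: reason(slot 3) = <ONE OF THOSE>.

#0 BR src=r0,r3 dispatched  <A:2 Mu:1 Ld:1 B:0 rd:3 wr:3>
#1 MEM src=r0 dispatched  <A:2 Mu:1 Ld:0 B:0 rd:2 wr:2>
#2 MUL src=r1,r0 dispatched  <A:2 Mu:0 Ld:0 B:0 rd:0 wr:1>
#3 MEM src=r5,r1 held:FU  <A:2 Mu:0 Ld:0 B:0 rd:0 wr:1>
#4 MEM src=r1,r2 held:FU  <A:2 Mu:0 Ld:0 B:0 rd:0 wr:1>
#5 MUL src=r5,r1 held:FU  <A:2 Mu:0 Ld:0 B:0 rd:0 wr:1>
#6 ALU src=r0,r0 held:RD_PORT  <A:2 Mu:0 Ld:0 B:0 rd:0 wr:1>

reason(slot 3) = FU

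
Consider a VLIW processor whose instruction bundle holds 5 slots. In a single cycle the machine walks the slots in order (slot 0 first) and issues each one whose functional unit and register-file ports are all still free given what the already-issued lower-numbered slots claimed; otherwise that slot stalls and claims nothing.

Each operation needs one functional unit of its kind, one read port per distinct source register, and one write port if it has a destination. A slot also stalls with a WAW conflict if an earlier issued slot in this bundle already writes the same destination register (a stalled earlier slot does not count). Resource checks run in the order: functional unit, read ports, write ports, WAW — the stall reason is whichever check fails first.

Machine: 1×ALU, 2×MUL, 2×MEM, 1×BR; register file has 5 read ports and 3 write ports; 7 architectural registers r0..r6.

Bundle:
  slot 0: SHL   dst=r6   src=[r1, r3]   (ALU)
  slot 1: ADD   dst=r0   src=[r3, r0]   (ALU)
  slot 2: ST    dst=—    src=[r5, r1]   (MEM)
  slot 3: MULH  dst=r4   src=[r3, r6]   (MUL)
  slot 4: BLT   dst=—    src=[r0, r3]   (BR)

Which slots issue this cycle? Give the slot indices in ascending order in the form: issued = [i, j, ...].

  0. ALU→r6 ⇒ go  {0A/2Mu/2Ld/1B | 3r 2w}
  1. ALU→r0 ⇒ no(FU)  {0A/2Mu/2Ld/1B | 3r 2w}
  2. MEM ⇒ go  {0A/2Mu/1Ld/1B | 1r 2w}
  3. MUL→r4 ⇒ no(RD_PORT)  {0A/2Mu/1Ld/1B | 1r 2w}
  4. BR ⇒ no(RD_PORT)  {0A/2Mu/1Ld/1B | 1r 2w}

issued = [0, 2]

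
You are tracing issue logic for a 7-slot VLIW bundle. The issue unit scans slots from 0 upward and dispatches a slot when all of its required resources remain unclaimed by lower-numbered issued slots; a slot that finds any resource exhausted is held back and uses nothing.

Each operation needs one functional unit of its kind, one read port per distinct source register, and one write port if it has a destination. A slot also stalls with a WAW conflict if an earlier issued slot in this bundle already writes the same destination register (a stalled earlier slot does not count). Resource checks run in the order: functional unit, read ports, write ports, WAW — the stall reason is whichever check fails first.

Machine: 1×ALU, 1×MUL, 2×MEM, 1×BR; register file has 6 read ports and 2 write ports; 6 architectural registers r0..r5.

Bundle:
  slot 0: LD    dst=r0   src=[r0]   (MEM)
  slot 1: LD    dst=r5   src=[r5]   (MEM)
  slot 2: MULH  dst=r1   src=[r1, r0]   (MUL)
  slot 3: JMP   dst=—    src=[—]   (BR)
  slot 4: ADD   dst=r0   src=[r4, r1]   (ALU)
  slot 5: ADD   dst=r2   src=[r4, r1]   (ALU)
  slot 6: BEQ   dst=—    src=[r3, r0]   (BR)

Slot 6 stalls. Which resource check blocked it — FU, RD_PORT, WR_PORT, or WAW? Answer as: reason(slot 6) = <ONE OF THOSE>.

slot 0 (MEM): ISSUE — free A1,Mu1,Ld1,B1 rp5 wp1
slot 1 (MEM): ISSUE — free A1,Mu1,Ld0,B1 rp4 wp0
slot 2 (MUL): stall WR_PORT — free A1,Mu1,Ld0,B1 rp4 wp0
slot 3 (BR): ISSUE — free A1,Mu1,Ld0,B0 rp4 wp0
slot 4 (ALU): stall WR_PORT — free A1,Mu1,Ld0,B0 rp4 wp0
slot 5 (ALU): stall WR_PORT — free A1,Mu1,Ld0,B0 rp4 wp0
slot 6 (BR): stall FU — free A1,Mu1,Ld0,B0 rp4 wp0

reason(slot 6) = FU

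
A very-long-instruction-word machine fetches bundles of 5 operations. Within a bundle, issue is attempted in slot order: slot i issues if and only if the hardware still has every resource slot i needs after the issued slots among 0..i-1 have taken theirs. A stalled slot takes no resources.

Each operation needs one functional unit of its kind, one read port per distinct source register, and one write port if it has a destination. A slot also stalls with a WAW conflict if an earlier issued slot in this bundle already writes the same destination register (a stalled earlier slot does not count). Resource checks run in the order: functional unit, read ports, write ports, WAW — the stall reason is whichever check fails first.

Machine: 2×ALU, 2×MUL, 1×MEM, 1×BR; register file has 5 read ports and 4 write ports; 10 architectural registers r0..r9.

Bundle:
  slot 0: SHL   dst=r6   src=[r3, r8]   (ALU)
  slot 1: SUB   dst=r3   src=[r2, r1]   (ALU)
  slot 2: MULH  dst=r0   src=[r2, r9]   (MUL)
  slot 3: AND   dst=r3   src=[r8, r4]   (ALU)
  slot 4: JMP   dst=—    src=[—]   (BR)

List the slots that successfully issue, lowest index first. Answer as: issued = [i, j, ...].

(0) want 1×ALU +2rd +1wr — yes → AL1|MU2|ME1|BR1|rd3|wr3
(1) want 1×ALU +2rd +1wr — yes → AL0|MU2|ME1|BR1|rd1|wr2
(2) want 1×MUL +2rd +1wr — RD_PORT → AL0|MU2|ME1|BR1|rd1|wr2
(3) want 1×ALU +2rd +1wr — FU → AL0|MU2|ME1|BR1|rd1|wr2
(4) want 1×BR +0rd +0wr — yes → AL0|MU2|ME1|BR0|rd1|wr2

issued = [0, 1, 4]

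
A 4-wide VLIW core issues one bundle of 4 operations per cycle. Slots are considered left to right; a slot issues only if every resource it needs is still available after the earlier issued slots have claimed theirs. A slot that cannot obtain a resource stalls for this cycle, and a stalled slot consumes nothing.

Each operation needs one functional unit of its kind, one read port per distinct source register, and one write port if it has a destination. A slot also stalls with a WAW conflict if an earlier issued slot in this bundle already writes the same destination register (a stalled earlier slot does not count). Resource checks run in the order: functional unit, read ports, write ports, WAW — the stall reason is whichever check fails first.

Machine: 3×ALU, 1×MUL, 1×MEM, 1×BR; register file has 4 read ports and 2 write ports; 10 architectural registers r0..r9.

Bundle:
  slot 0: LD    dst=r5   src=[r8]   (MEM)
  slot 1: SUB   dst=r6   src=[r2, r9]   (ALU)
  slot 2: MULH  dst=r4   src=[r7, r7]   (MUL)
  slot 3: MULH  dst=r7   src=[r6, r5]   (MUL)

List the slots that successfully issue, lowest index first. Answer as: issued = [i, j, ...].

issued = [0, 1]

#0 MEM src=r8 dispatched  <A:3 Mu:1 Ld:0 B:1 rd:3 wr:1>
#1 ALU src=r2,r9 dispatched  <A:2 Mu:1 Ld:0 B:1 rd:1 wr:0>
#2 MUL src=r7,r7 held:WR_PORT  <A:2 Mu:1 Ld:0 B:1 rd:1 wr:0>
#3 MUL src=r6,r5 held:RD_PORT  <A:2 Mu:1 Ld:0 B:1 rd:1 wr:0>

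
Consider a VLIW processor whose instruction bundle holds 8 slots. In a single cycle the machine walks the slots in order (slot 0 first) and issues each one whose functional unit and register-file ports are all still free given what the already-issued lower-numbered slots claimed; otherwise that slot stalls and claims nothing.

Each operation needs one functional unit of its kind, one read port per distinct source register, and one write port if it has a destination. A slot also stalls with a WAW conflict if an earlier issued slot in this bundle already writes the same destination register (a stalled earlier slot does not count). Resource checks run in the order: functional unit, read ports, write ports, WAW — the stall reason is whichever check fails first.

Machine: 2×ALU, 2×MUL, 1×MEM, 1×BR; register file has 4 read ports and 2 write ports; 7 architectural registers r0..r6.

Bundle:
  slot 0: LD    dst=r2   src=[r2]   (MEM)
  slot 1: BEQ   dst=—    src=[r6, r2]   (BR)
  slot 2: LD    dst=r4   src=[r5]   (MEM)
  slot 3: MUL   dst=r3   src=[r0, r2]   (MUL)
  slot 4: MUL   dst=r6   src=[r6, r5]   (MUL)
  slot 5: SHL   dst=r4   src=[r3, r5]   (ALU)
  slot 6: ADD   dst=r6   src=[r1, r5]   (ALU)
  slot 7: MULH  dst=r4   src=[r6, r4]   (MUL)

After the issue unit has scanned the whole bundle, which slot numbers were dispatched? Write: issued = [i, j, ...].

  0. MEM→r2 ⇒ go  {2A/2Mu/0Ld/1B | 3r 1w}
  1. BR ⇒ go  {2A/2Mu/0Ld/0B | 1r 1w}
  2. MEM→r4 ⇒ no(FU)  {2A/2Mu/0Ld/0B | 1r 1w}
  3. MUL→r3 ⇒ no(RD_PORT)  {2A/2Mu/0Ld/0B | 1r 1w}
  4. MUL→r6 ⇒ no(RD_PORT)  {2A/2Mu/0Ld/0B | 1r 1w}
  5. ALU→r4 ⇒ no(RD_PORT)  {2A/2Mu/0Ld/0B | 1r 1w}
  6. ALU→r6 ⇒ no(RD_PORT)  {2A/2Mu/0Ld/0B | 1r 1w}
  7. MUL→r4 ⇒ no(RD_PORT)  {2A/2Mu/0Ld/0B | 1r 1w}

issued = [0, 1]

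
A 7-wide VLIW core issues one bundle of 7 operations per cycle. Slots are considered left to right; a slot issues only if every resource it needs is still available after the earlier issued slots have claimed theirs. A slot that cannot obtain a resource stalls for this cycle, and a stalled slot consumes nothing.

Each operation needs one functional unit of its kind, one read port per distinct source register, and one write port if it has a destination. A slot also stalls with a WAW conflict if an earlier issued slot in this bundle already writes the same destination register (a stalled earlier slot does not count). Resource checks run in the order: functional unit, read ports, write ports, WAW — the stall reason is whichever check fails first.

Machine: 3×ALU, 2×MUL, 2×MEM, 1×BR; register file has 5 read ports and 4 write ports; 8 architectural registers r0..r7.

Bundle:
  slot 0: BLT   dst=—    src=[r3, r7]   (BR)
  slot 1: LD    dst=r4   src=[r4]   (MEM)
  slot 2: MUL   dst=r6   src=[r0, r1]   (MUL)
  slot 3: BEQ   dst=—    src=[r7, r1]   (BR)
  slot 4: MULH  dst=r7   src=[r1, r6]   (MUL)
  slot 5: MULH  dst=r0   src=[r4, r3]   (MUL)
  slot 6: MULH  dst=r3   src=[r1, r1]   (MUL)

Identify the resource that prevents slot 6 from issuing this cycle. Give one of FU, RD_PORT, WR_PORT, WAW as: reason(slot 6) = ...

  0. BR ⇒ go  {3A/2Mu/2Ld/0B | 3r 4w}
  1. MEM→r4 ⇒ go  {3A/2Mu/1Ld/0B | 2r 3w}
  2. MUL→r6 ⇒ go  {3A/1Mu/1Ld/0B | 0r 2w}
  3. BR ⇒ no(FU)  {3A/1Mu/1Ld/0B | 0r 2w}
  4. MUL→r7 ⇒ no(RD_PORT)  {3A/1Mu/1Ld/0B | 0r 2w}
  5. MUL→r0 ⇒ no(RD_PORT)  {3A/1Mu/1Ld/0B | 0r 2w}
  6. MUL→r3 ⇒ no(RD_PORT)  {3A/1Mu/1Ld/0B | 0r 2w}

reason(slot 6) = RD_PORT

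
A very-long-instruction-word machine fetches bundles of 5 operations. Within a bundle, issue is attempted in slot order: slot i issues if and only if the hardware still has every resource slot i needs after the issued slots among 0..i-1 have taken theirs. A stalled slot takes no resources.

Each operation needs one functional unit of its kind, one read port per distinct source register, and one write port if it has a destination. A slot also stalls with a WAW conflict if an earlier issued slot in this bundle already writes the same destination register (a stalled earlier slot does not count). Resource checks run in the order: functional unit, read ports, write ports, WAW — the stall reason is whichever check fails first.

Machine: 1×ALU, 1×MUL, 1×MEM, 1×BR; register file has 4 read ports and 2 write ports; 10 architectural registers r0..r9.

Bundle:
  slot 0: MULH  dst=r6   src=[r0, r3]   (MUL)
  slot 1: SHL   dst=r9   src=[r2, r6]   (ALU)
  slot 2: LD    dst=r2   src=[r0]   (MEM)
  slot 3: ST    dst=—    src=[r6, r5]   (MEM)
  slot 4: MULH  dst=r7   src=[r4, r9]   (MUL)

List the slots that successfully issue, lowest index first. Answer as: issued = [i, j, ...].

issued = [0, 1]

(0) want 1×MUL +2rd +1wr — yes → AL1|MU0|ME1|BR1|rd2|wr1
(1) want 1×ALU +2rd +1wr — yes → AL0|MU0|ME1|BR1|rd0|wr0
(2) want 1×MEM +1rd +1wr — RD_PORT → AL0|MU0|ME1|BR1|rd0|wr0
(3) want 1×MEM +2rd +0wr — RD_PORT → AL0|MU0|ME1|BR1|rd0|wr0
(4) want 1×MUL +2rd +1wr — FU → AL0|MU0|ME1|BR1|rd0|wr0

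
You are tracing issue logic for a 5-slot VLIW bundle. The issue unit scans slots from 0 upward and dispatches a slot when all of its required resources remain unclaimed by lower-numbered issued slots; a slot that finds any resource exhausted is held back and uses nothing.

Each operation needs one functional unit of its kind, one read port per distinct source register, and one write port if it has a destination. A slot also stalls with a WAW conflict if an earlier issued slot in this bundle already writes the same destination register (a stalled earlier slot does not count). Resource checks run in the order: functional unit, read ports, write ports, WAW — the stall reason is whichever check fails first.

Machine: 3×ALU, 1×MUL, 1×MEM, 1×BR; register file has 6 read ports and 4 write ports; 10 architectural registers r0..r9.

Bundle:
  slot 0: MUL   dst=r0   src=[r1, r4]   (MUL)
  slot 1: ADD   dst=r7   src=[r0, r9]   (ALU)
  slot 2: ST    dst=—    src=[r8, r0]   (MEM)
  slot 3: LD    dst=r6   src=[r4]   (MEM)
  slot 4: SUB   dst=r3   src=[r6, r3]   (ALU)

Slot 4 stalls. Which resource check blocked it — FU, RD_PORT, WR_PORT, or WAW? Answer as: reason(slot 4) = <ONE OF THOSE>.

reason(slot 4) = RD_PORT

[0] MUL needs rd=2 wr=1: ok; after: ALU=3 MUL=0 MEM=1 BR=1, R=4, W=3
[1] ALU needs rd=2 wr=1: ok; after: ALU=2 MUL=0 MEM=1 BR=1, R=2, W=2
[2] MEM needs rd=2 wr=0: ok; after: ALU=2 MUL=0 MEM=0 BR=1, R=0, W=2
[3] MEM needs rd=1 wr=1: FU; after: ALU=2 MUL=0 MEM=0 BR=1, R=0, W=2
[4] ALU needs rd=2 wr=1: RD_PORT; after: ALU=2 MUL=0 MEM=0 BR=1, R=0, W=2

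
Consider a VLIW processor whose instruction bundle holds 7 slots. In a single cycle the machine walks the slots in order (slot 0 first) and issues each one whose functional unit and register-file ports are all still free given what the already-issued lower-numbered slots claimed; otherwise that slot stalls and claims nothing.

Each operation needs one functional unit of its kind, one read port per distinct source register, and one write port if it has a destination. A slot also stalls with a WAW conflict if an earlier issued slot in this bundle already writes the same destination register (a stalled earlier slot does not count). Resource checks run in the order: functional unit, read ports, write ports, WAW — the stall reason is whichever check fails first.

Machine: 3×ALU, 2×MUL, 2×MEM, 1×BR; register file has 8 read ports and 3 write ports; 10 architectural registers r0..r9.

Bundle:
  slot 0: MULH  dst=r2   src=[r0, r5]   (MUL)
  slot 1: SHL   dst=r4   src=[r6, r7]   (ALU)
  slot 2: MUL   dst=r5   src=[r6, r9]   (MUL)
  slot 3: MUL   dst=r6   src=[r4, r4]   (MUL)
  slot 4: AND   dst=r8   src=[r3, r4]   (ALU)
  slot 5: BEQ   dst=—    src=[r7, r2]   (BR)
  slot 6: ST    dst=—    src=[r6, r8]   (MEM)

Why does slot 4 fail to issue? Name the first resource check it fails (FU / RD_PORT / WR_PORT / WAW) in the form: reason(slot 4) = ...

[0] MUL needs rd=2 wr=1: ok; after: ALU=3 MUL=1 MEM=2 BR=1, R=6, W=2
[1] ALU needs rd=2 wr=1: ok; after: ALU=2 MUL=1 MEM=2 BR=1, R=4, W=1
[2] MUL needs rd=2 wr=1: ok; after: ALU=2 MUL=0 MEM=2 BR=1, R=2, W=0
[3] MUL needs rd=1 wr=1: FU; after: ALU=2 MUL=0 MEM=2 BR=1, R=2, W=0
[4] ALU needs rd=2 wr=1: WR_PORT; after: ALU=2 MUL=0 MEM=2 BR=1, R=2, W=0
[5] BR needs rd=2 wr=0: ok; after: ALU=2 MUL=0 MEM=2 BR=0, R=0, W=0
[6] MEM needs rd=2 wr=0: RD_PORT; after: ALU=2 MUL=0 MEM=2 BR=0, R=0, W=0

reason(slot 4) = WR_PORT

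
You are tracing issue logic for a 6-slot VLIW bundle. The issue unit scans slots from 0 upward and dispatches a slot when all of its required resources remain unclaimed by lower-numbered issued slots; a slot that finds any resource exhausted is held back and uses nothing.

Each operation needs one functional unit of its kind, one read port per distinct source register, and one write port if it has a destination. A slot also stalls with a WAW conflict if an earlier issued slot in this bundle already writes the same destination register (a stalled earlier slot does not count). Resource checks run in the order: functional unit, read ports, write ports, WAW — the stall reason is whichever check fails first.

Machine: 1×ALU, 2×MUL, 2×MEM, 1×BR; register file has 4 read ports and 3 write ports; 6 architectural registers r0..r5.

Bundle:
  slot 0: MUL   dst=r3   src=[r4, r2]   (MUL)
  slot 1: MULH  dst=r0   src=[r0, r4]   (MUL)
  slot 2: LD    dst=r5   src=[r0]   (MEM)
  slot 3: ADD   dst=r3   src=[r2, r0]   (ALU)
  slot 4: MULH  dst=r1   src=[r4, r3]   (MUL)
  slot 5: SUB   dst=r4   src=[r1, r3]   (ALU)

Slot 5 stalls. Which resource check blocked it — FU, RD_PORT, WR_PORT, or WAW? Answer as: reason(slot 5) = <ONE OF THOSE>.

reason(slot 5) = RD_PORT

#0 MUL src=r4,r2 dispatched  <A:1 Mu:1 Ld:2 B:1 rd:2 wr:2>
#1 MUL src=r0,r4 dispatched  <A:1 Mu:0 Ld:2 B:1 rd:0 wr:1>
#2 MEM src=r0 held:RD_PORT  <A:1 Mu:0 Ld:2 B:1 rd:0 wr:1>
#3 ALU src=r2,r0 held:RD_PORT  <A:1 Mu:0 Ld:2 B:1 rd:0 wr:1>
#4 MUL src=r4,r3 held:FU  <A:1 Mu:0 Ld:2 B:1 rd:0 wr:1>
#5 ALU src=r1,r3 held:RD_PORT  <A:1 Mu:0 Ld:2 B:1 rd:0 wr:1>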